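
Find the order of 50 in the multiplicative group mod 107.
106

107 is prime, so ord(50) divides φ(107) = 106.
Divisors of 106: 1, 2, 53, 106.
Repeated squaring: 50^1 ≡ 50, 50^2 ≡ 39, 50^4 ≡ 23, 50^8 ≡ 101, 50^16 ≡ 36, 50^32 ≡ 12, 50^64 ≡ 37 (mod 107).
Test 50^d mod 107 for each divisor d in increasing order:
50^1 ≡ 50
50^2 ≡ 39
50^53 = 50^32·50^16·50^4·50^1 ≡ 106
50^106 = 50^64·50^32·50^8·50^2 ≡ 1  ← first divisor giving 1
The order is 106.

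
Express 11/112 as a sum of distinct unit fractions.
1/11 + 1/137 + 1/168784

Greedy algorithm:
11/112: ceiling(112/11) = 11, use 1/11
9/1232: ceiling(1232/9) = 137, use 1/137
1/168784: ceiling(168784/1) = 168784, use 1/168784
Result: 11/112 = 1/11 + 1/137 + 1/168784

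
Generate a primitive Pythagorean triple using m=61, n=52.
(1017, 6344, 6425)

Euclid's formula: a = m² - n², b = 2mn, c = m² + n²
m = 61, n = 52
a = 61² - 52² = 3721 - 2704 = 1017
b = 2 × 61 × 52 = 6344
c = 61² + 52² = 3721 + 2704 = 6425
Verification: 1017² + 6344² = 1034289 + 40246336 = 41280625 = 6425² ✓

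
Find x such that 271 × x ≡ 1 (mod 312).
175

gcd(271, 312) = 1, so the inverse exists.
Extended Euclidean algorithm on (312, 271):
312 = 1 × 271 + 41  ⟹  41 = (1)·312 + (-1)·271
271 = 6 × 41 + 25  ⟹  25 = (-6)·312 + (7)·271
41 = 1 × 25 + 16  ⟹  16 = (7)·312 + (-8)·271
25 = 1 × 16 + 9  ⟹  9 = (-13)·312 + (15)·271
16 = 1 × 9 + 7  ⟹  7 = (20)·312 + (-23)·271
9 = 1 × 7 + 2  ⟹  2 = (-33)·312 + (38)·271
7 = 3 × 2 + 1  ⟹  1 = (119)·312 + (-137)·271
So (-137)·271 ≡ 1 (mod 312), i.e. 271^(-1) ≡ -137 ≡ 175 (mod 312).
Check: 271 × 175 = 47425 ≡ 1 (mod 312)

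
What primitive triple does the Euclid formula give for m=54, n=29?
(2075, 3132, 3757)

Euclid's formula: a = m² - n², b = 2mn, c = m² + n²
m = 54, n = 29
a = 54² - 29² = 2916 - 841 = 2075
b = 2 × 54 × 29 = 3132
c = 54² + 29² = 2916 + 841 = 3757
Verification: 2075² + 3132² = 4305625 + 9809424 = 14115049 = 3757² ✓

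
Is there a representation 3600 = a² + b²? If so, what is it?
0² + 60² (a=0, b=60)

Factorization: 3600 = 2^4 × 3^2 × 5^2
By Fermat: n is sum of two squares iff every prime p ≡ 3 (mod 4) appears to even power.
All primes ≡ 3 (mod 4) appear to even power.
Search a = 0, 1, 2, … for 3600 - a² a perfect square: first hit at a = 0: 3600 - 0 = 3600 = 60².
3600 = 0² + 60² = 0 + 3600 ✓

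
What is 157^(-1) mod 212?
185

gcd(157, 212) = 1, so the inverse exists.
Extended Euclidean algorithm on (212, 157):
212 = 1 × 157 + 55  ⟹  55 = (1)·212 + (-1)·157
157 = 2 × 55 + 47  ⟹  47 = (-2)·212 + (3)·157
55 = 1 × 47 + 8  ⟹  8 = (3)·212 + (-4)·157
47 = 5 × 8 + 7  ⟹  7 = (-17)·212 + (23)·157
8 = 1 × 7 + 1  ⟹  1 = (20)·212 + (-27)·157
So (-27)·157 ≡ 1 (mod 212), i.e. 157^(-1) ≡ -27 ≡ 185 (mod 212).
Check: 157 × 185 = 29045 ≡ 1 (mod 212)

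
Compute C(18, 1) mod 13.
5

Using Lucas' theorem:
Write n=18 and k=1 in base 13:
n in base 13: [1, 5]
k in base 13: [0, 1]
C(18,1) mod 13 = ∏ C(n_i, k_i) mod 13
Digit binomials (mod 13): C(1,0) = 1; C(5,1) = 5
Product: 1 × 5 = 5 ≡ 5 (mod 13)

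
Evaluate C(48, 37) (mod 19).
0

Using Lucas' theorem:
Write n=48 and k=37 in base 19:
n in base 19: [2, 10]
k in base 19: [1, 18]
C(48,37) mod 19 = ∏ C(n_i, k_i) mod 19
Digit binomials (mod 19): C(2,1) = 2; C(10,18) = 0 (k_i > n_i)
Product: 2 × 0 = 0 ≡ 0 (mod 19)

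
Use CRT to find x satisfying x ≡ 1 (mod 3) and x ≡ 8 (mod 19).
46

Using Chinese Remainder Theorem:
M = 3 × 19 = 57
M1 = 19, M2 = 3
y1 = 19^(-1) mod 3 = 1
y2 = 3^(-1) mod 19 = 13
x = (1×19×1 + 8×3×13) mod 57 = 46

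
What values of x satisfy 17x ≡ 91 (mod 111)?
x ≡ 38 (mod 111)

gcd(17, 111) = 1, which divides 91, so solutions exist.
Find 17^(-1) mod 111 by the extended Euclidean algorithm:
111 = 6 × 17 + 9  ⟹  9 = (1)·111 + (-6)·17
17 = 1 × 9 + 8  ⟹  8 = (-1)·111 + (7)·17
9 = 1 × 8 + 1  ⟹  1 = (2)·111 + (-13)·17
So (-13)·17 ≡ 1 (mod 111), i.e. 17^(-1) ≡ -13 ≡ 98 (mod 111).
x ≡ 98 × 91 = 8918 ≡ 38 (mod 111).
Check: 17 × 38 = 646 ≡ 91 (mod 111).
Unique solution: x ≡ 38 (mod 111)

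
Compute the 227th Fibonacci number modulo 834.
419

Matrix identity: Q^n = [[F_(n+1), F_n], [F_n, F_(n-1)]] with Q = [[1,1],[1,0]].
n = 227 = 11100011₂. Square-and-multiply, entries mod 834:
Q^1 = [[1,1],[1,0]]
Q^3 = (Q^1)²·Q = [[3,2],[2,1]]
Q^7 = (Q^3)²·Q = [[21,13],[13,8]]
Q^14 = (Q^7)² = [[610,377],[377,233]]
Q^28 = (Q^14)² = [[485,57],[57,428]]
Q^56 = (Q^28)² = [[784,333],[333,451]]
Q^113 = (Q^56)²·Q = [[58,799],[799,93]]
Q^227 = (Q^113)²·Q = [[138,419],[419,553]]
F_227 mod 834 = Q^227[0][1] = 419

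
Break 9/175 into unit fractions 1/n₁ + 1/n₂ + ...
1/20 + 1/700

Greedy algorithm:
9/175: ceiling(175/9) = 20, use 1/20
1/700: ceiling(700/1) = 700, use 1/700
Result: 9/175 = 1/20 + 1/700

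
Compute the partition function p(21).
792

p(n) counts ways to write n as a sum of positive integers (order ignored).
Euler's pentagonal recurrence: p(k) = p(k-1) + p(k-2) - p(k-5) - p(k-7) + p(k-12) + p(k-15) - ... (offsets j(3j∓1)/2, signs ++--, p(0)=1, p(<0)=0).
DP table for k = 0..20: p(0)=1, p(1)=1, p(2)=2, p(3)=3, p(4)=5, p(5)=7, p(6)=11, p(7)=15, p(8)=22, p(9)=30, p(10)=42, p(11)=56, p(12)=77, p(13)=101, p(14)=135, p(15)=176, p(16)=231, p(17)=297, p(18)=385, p(19)=490, p(20)=627.
Final step: p(21) = p(20) + p(19) - p(16) - p(14) + p(9) + p(6)
= 627 + 490 - 231 - 135 + 30 + 11
= 792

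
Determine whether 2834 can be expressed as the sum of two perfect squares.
5² + 53² (a=5, b=53)

Factorization: 2834 = 2 × 13 × 109
By Fermat: n is sum of two squares iff every prime p ≡ 3 (mod 4) appears to even power.
All primes ≡ 3 (mod 4) appear to even power.
Search a = 0, 1, 2, … for 2834 - a² a perfect square: first hit at a = 5: 2834 - 25 = 2809 = 53².
2834 = 5² + 53² = 25 + 2809 ✓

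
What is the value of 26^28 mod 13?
0

Repeated squaring. Binary of 28 = 11100.
26^1 ≡ 0 (mod 13); 26^2 ≡ 0 (mod 13); 26^4 ≡ 0 (mod 13); 26^8 ≡ 0 (mod 13); 26^16 ≡ 0 (mod 13)
26^28 = 26^4 × 26^8 × 26^16 ≡ 0 (mod 13)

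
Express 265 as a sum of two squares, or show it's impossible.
3² + 16² (a=3, b=16)

Factorization: 265 = 5 × 53
By Fermat: n is sum of two squares iff every prime p ≡ 3 (mod 4) appears to even power.
All primes ≡ 3 (mod 4) appear to even power.
Search a = 0, 1, 2, … for 265 - a² a perfect square: first hit at a = 3: 265 - 9 = 256 = 16².
265 = 3² + 16² = 9 + 256 ✓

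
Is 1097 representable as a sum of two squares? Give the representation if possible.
16² + 29² (a=16, b=29)

Factorization: 1097 = 1097
By Fermat: n is sum of two squares iff every prime p ≡ 3 (mod 4) appears to even power.
All primes ≡ 3 (mod 4) appear to even power.
Search a = 0, 1, 2, … for 1097 - a² a perfect square: first hit at a = 16: 1097 - 256 = 841 = 29².
1097 = 16² + 29² = 256 + 841 ✓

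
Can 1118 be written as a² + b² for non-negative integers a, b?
Not possible

Factorization: 1118 = 2 × 13 × 43
By Fermat: n is sum of two squares iff every prime p ≡ 3 (mod 4) appears to even power.
Prime(s) ≡ 3 (mod 4) with odd exponent: [(43, 1)]
Therefore 1118 cannot be expressed as a² + b².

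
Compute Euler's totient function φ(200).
80

200 = 2^3 × 5^2
φ(n) = n × ∏(1 - 1/p) for each prime p dividing n
φ(200) = 200 × (1 - 1/2) × (1 - 1/5) = 80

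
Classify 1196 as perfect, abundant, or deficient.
deficient

Proper divisors of 1196: sum = 1 + 2 + 4 + 13 + 23 + 26 + 46 + 52 + 92 + 299 + 598 = 1156
Since 1156 < 1196, 1196 is deficient.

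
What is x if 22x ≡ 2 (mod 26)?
x ≡ 6 (mod 13)

gcd(22, 26) = 2, which divides 2, so solutions exist.
Divide through by 2: 11x ≡ 1 (mod 13).
Find 11^(-1) mod 13 by the extended Euclidean algorithm:
13 = 1 × 11 + 2  ⟹  2 = (1)·13 + (-1)·11
11 = 5 × 2 + 1  ⟹  1 = (-5)·13 + (6)·11
So (6)·11 ≡ 1 (mod 13), i.e. 11^(-1) ≡ 6 (mod 13).
x ≡ 6 × 1 = 6 ≡ 6 (mod 13).
Check: 22 × 6 = 132 ≡ 2 (mod 26).
x ≡ 6 (mod 13), giving 2 solutions mod 26.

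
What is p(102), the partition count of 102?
241265379

p(n) counts ways to write n as a sum of positive integers (order ignored).
Euler's pentagonal recurrence: p(k) = p(k-1) + p(k-2) - p(k-5) - p(k-7) + p(k-12) + p(k-15) - ... (offsets j(3j∓1)/2, signs ++--, p(0)=1, p(<0)=0).
DP table for k = 0..101: p(0)=1, p(1)=1, p(2)=2, p(3)=3, p(4)=5, p(5)=7, p(6)=11, p(7)=15, p(8)=22, p(9)=30, p(10)=42, p(11)=56, p(12)=77, p(13)=101, p(14)=135, p(15)=176, p(16)=231, p(17)=297, p(18)=385, p(19)=490, p(20)=627, p(21)=792, p(22)=1002, p(23)=1255, p(24)=1575, p(25)=1958, p(26)=2436, p(27)=3010, p(28)=3718, p(29)=4565, p(30)=5604, p(31)=6842, p(32)=8349, p(33)=10143, p(34)=12310, p(35)=14883, p(36)=17977, p(37)=21637, p(38)=26015, p(39)=31185, p(40)=37338, p(41)=44583, p(42)=53174, p(43)=63261, p(44)=75175, p(45)=89134, p(46)=105558, p(47)=124754, p(48)=147273, p(49)=173525, p(50)=204226, p(51)=239943, p(52)=281589, p(53)=329931, p(54)=386155, p(55)=451276, p(56)=526823, p(57)=614154, p(58)=715220, p(59)=831820, p(60)=966467, p(61)=1121505, p(62)=1300156, p(63)=1505499, p(64)=1741630, p(65)=2012558, p(66)=2323520, p(67)=2679689, p(68)=3087735, p(69)=3554345, p(70)=4087968, p(71)=4697205, p(72)=5392783, p(73)=6185689, p(74)=7089500, p(75)=8118264, p(76)=9289091, p(77)=10619863, p(78)=12132164, p(79)=13848650, p(80)=15796476, p(81)=18004327, p(82)=20506255, p(83)=23338469, p(84)=26543660, p(85)=30167357, p(86)=34262962, p(87)=38887673, p(88)=44108109, p(89)=49995925, p(90)=56634173, p(91)=64112359, p(92)=72533807, p(93)=82010177, p(94)=92669720, p(95)=104651419, p(96)=118114304, p(97)=133230930, p(98)=150198136, p(99)=169229875, p(100)=190569292, p(101)=214481126.
Final step: p(102) = p(101) + p(100) - p(97) - p(95) + p(90) + p(87) - p(80) - p(76) + p(67) + p(62) - p(51) - p(45) + p(32) + p(25) - p(10) - p(2)
= 214481126 + 190569292 - 133230930 - 104651419 + 56634173 + 38887673 - 15796476 - 9289091 + 2679689 + 1300156 - 239943 - 89134 + 8349 + 1958 - 42 - 2
= 241265379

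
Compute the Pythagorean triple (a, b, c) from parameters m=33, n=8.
(1025, 528, 1153)

Euclid's formula: a = m² - n², b = 2mn, c = m² + n²
m = 33, n = 8
a = 33² - 8² = 1089 - 64 = 1025
b = 2 × 33 × 8 = 528
c = 33² + 8² = 1089 + 64 = 1153
Verification: 1025² + 528² = 1050625 + 278784 = 1329409 = 1153² ✓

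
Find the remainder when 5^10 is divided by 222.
67

Repeated squaring. Binary of 10 = 1010.
5^1 ≡ 5 (mod 222); 5^2 ≡ 25 (mod 222); 5^4 ≡ 181 (mod 222); 5^8 ≡ 127 (mod 222)
5^10 = 5^2 × 5^8 ≡ 67 (mod 222)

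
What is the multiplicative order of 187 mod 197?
49

197 is prime, so ord(187) divides φ(197) = 196.
Divisors of 196: 1, 2, 4, 7, 14, 28, 49, 98, 196.
Repeated squaring: 187^1 ≡ 187, 187^2 ≡ 100, 187^4 ≡ 150, 187^8 ≡ 42, 187^16 ≡ 188, 187^32 ≡ 81, 187^64 ≡ 60, 187^128 ≡ 54 (mod 197).
Test 187^d mod 197 for each divisor d in increasing order:
187^1 ≡ 187
187^2 ≡ 100
187^4 ≡ 150
187^7 = 187^4·187^2·187^1 ≡ 114
187^14 = 187^8·187^4·187^2 ≡ 191
187^28 = 187^16·187^8·187^4 ≡ 36
187^49 = 187^32·187^16·187^1 ≡ 1  ← first divisor giving 1
The order is 49.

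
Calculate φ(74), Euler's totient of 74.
36

74 = 2 × 37
φ(n) = n × ∏(1 - 1/p) for each prime p dividing n
φ(74) = 74 × (1 - 1/2) × (1 - 1/37) = 36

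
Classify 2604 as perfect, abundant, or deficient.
abundant

Proper divisors of 2604: sum = 1 + 2 + 3 + 4 + 6 + 7 + 12 + 14 + ... + 434 + 651 + 868 + 1302 (23 divisors) = 4564
Since 4564 > 2604, 2604 is abundant.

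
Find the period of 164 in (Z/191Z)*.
190

191 is prime, so ord(164) divides φ(191) = 190.
Divisors of 190: 1, 2, 5, 10, 19, 38, 95, 190.
Repeated squaring: 164^1 ≡ 164, 164^2 ≡ 156, 164^4 ≡ 79, 164^8 ≡ 129, 164^16 ≡ 24, 164^32 ≡ 3, 164^64 ≡ 9, 164^128 ≡ 81 (mod 191).
Test 164^d mod 191 for each divisor d in increasing order:
164^1 ≡ 164
164^2 ≡ 156
164^5 = 164^4·164^1 ≡ 159
164^10 = 164^8·164^2 ≡ 69
164^19 = 164^16·164^2·164^1 ≡ 142
164^38 = 164^32·164^4·164^2 ≡ 109
164^95 = 164^64·164^16·164^8·164^4·164^2·164^1 ≡ 190
164^190 = 164^128·164^32·164^16·164^8·164^4·164^2 ≡ 1  ← first divisor giving 1
The order is 190.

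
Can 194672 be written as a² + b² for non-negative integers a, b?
Not possible

Factorization: 194672 = 2^4 × 23^3
By Fermat: n is sum of two squares iff every prime p ≡ 3 (mod 4) appears to even power.
Prime(s) ≡ 3 (mod 4) with odd exponent: [(23, 3)]
Therefore 194672 cannot be expressed as a² + b².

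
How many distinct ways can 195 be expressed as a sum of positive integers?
2580840212973

p(n) counts ways to write n as a sum of positive integers (order ignored).
Euler's pentagonal recurrence: p(k) = p(k-1) + p(k-2) - p(k-5) - p(k-7) + p(k-12) + p(k-15) - ... (offsets j(3j∓1)/2, signs ++--, p(0)=1, p(<0)=0).
DP table for k = 0..194: p(0)=1, p(1)=1, p(2)=2, p(3)=3, p(4)=5, p(5)=7, p(6)=11, p(7)=15, p(8)=22, p(9)=30, p(10)=42, p(11)=56, p(12)=77, p(13)=101, p(14)=135, p(15)=176, p(16)=231, p(17)=297, p(18)=385, p(19)=490, p(20)=627, p(21)=792, p(22)=1002, p(23)=1255, p(24)=1575, p(25)=1958, p(26)=2436, p(27)=3010, p(28)=3718, p(29)=4565, p(30)=5604, p(31)=6842, p(32)=8349, p(33)=10143, p(34)=12310, p(35)=14883, p(36)=17977, p(37)=21637, p(38)=26015, p(39)=31185, p(40)=37338, p(41)=44583, p(42)=53174, p(43)=63261, p(44)=75175, p(45)=89134, p(46)=105558, p(47)=124754, p(48)=147273, p(49)=173525, p(50)=204226, p(51)=239943, p(52)=281589, p(53)=329931, p(54)=386155, p(55)=451276, p(56)=526823, p(57)=614154, p(58)=715220, p(59)=831820, p(60)=966467, p(61)=1121505, p(62)=1300156, p(63)=1505499, p(64)=1741630, p(65)=2012558, p(66)=2323520, p(67)=2679689, p(68)=3087735, p(69)=3554345, p(70)=4087968, p(71)=4697205, p(72)=5392783, p(73)=6185689, p(74)=7089500, p(75)=8118264, p(76)=9289091, p(77)=10619863, p(78)=12132164, p(79)=13848650, p(80)=15796476, p(81)=18004327, p(82)=20506255, p(83)=23338469, p(84)=26543660, p(85)=30167357, p(86)=34262962, p(87)=38887673, p(88)=44108109, p(89)=49995925, p(90)=56634173, p(91)=64112359, p(92)=72533807, p(93)=82010177, p(94)=92669720, p(95)=104651419, p(96)=118114304, p(97)=133230930, p(98)=150198136, p(99)=169229875, p(100)=190569292, p(101)=214481126, p(102)=241265379, p(103)=271248950, p(104)=304801365, p(105)=342325709, p(106)=384276336, p(107)=431149389, p(108)=483502844, p(109)=541946240, p(110)=607163746, p(111)=679903203, p(112)=761002156, p(113)=851376628, p(114)=952050665, p(115)=1064144451, p(116)=1188908248, p(117)=1327710076, p(118)=1482074143, p(119)=1653668665, p(120)=1844349560, p(121)=2056148051, p(122)=2291320912, p(123)=2552338241, p(124)=2841940500, p(125)=3163127352, p(126)=3519222692, p(127)=3913864295, p(128)=4351078600, p(129)=4835271870, p(130)=5371315400, p(131)=5964539504, p(132)=6620830889, p(133)=7346629512, p(134)=8149040695, p(135)=9035836076, p(136)=10015581680, p(137)=11097645016, p(138)=12292341831, p(139)=13610949895, p(140)=15065878135, p(141)=16670689208, p(142)=18440293320, p(143)=20390982757, p(144)=22540654445, p(145)=24908858009, p(146)=27517052599, p(147)=30388671978, p(148)=33549419497, p(149)=37027355200, p(150)=40853235313, p(151)=45060624582, p(152)=49686288421, p(153)=54770336324, p(154)=60356673280, p(155)=66493182097, p(156)=73232243759, p(157)=80630964769, p(158)=88751778802, p(159)=97662728555, p(160)=107438159466, p(161)=118159068427, p(162)=129913904637, p(163)=142798995930, p(164)=156919475295, p(165)=172389800255, p(166)=189334822579, p(167)=207890420102, p(168)=228204732751, p(169)=250438925115, p(170)=274768617130, p(171)=301384802048, p(172)=330495499613, p(173)=362326859895, p(174)=397125074750, p(175)=435157697830, p(176)=476715857290, p(177)=522115831195, p(178)=571701605655, p(179)=625846753120, p(180)=684957390936, p(181)=749474411781, p(182)=819876908323, p(183)=896684817527, p(184)=980462880430, p(185)=1071823774337, p(186)=1171432692373, p(187)=1280011042268, p(188)=1398341745571, p(189)=1527273599625, p(190)=1667727404093, p(191)=1820701100652, p(192)=1987276856363, p(193)=2168627105469, p(194)=2366022741845.
Final step: p(195) = p(194) + p(193) - p(190) - p(188) + p(183) + p(180) - p(173) - p(169) + p(160) + p(155) - p(144) - p(138) + p(125) + p(118) - p(103) - p(95) + p(78) + p(69) - p(50) - p(40) + p(19) + p(8)
= 2366022741845 + 2168627105469 - 1667727404093 - 1398341745571 + 896684817527 + 684957390936 - 362326859895 - 250438925115 + 107438159466 + 66493182097 - 22540654445 - 12292341831 + 3163127352 + 1482074143 - 271248950 - 104651419 + 12132164 + 3554345 - 204226 - 37338 + 490 + 22
= 2580840212973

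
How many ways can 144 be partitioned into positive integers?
22540654445

p(n) counts ways to write n as a sum of positive integers (order ignored).
Euler's pentagonal recurrence: p(k) = p(k-1) + p(k-2) - p(k-5) - p(k-7) + p(k-12) + p(k-15) - ... (offsets j(3j∓1)/2, signs ++--, p(0)=1, p(<0)=0).
DP table for k = 0..143: p(0)=1, p(1)=1, p(2)=2, p(3)=3, p(4)=5, p(5)=7, p(6)=11, p(7)=15, p(8)=22, p(9)=30, p(10)=42, p(11)=56, p(12)=77, p(13)=101, p(14)=135, p(15)=176, p(16)=231, p(17)=297, p(18)=385, p(19)=490, p(20)=627, p(21)=792, p(22)=1002, p(23)=1255, p(24)=1575, p(25)=1958, p(26)=2436, p(27)=3010, p(28)=3718, p(29)=4565, p(30)=5604, p(31)=6842, p(32)=8349, p(33)=10143, p(34)=12310, p(35)=14883, p(36)=17977, p(37)=21637, p(38)=26015, p(39)=31185, p(40)=37338, p(41)=44583, p(42)=53174, p(43)=63261, p(44)=75175, p(45)=89134, p(46)=105558, p(47)=124754, p(48)=147273, p(49)=173525, p(50)=204226, p(51)=239943, p(52)=281589, p(53)=329931, p(54)=386155, p(55)=451276, p(56)=526823, p(57)=614154, p(58)=715220, p(59)=831820, p(60)=966467, p(61)=1121505, p(62)=1300156, p(63)=1505499, p(64)=1741630, p(65)=2012558, p(66)=2323520, p(67)=2679689, p(68)=3087735, p(69)=3554345, p(70)=4087968, p(71)=4697205, p(72)=5392783, p(73)=6185689, p(74)=7089500, p(75)=8118264, p(76)=9289091, p(77)=10619863, p(78)=12132164, p(79)=13848650, p(80)=15796476, p(81)=18004327, p(82)=20506255, p(83)=23338469, p(84)=26543660, p(85)=30167357, p(86)=34262962, p(87)=38887673, p(88)=44108109, p(89)=49995925, p(90)=56634173, p(91)=64112359, p(92)=72533807, p(93)=82010177, p(94)=92669720, p(95)=104651419, p(96)=118114304, p(97)=133230930, p(98)=150198136, p(99)=169229875, p(100)=190569292, p(101)=214481126, p(102)=241265379, p(103)=271248950, p(104)=304801365, p(105)=342325709, p(106)=384276336, p(107)=431149389, p(108)=483502844, p(109)=541946240, p(110)=607163746, p(111)=679903203, p(112)=761002156, p(113)=851376628, p(114)=952050665, p(115)=1064144451, p(116)=1188908248, p(117)=1327710076, p(118)=1482074143, p(119)=1653668665, p(120)=1844349560, p(121)=2056148051, p(122)=2291320912, p(123)=2552338241, p(124)=2841940500, p(125)=3163127352, p(126)=3519222692, p(127)=3913864295, p(128)=4351078600, p(129)=4835271870, p(130)=5371315400, p(131)=5964539504, p(132)=6620830889, p(133)=7346629512, p(134)=8149040695, p(135)=9035836076, p(136)=10015581680, p(137)=11097645016, p(138)=12292341831, p(139)=13610949895, p(140)=15065878135, p(141)=16670689208, p(142)=18440293320, p(143)=20390982757.
Final step: p(144) = p(143) + p(142) - p(139) - p(137) + p(132) + p(129) - p(122) - p(118) + p(109) + p(104) - p(93) - p(87) + p(74) + p(67) - p(52) - p(44) + p(27) + p(18)
= 20390982757 + 18440293320 - 13610949895 - 11097645016 + 6620830889 + 4835271870 - 2291320912 - 1482074143 + 541946240 + 304801365 - 82010177 - 38887673 + 7089500 + 2679689 - 281589 - 75175 + 3010 + 385
= 22540654445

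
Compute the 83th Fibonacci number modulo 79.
5

Matrix identity: Q^n = [[F_(n+1), F_n], [F_n, F_(n-1)]] with Q = [[1,1],[1,0]].
n = 83 = 1010011₂. Square-and-multiply, entries mod 79:
Q^1 = [[1,1],[1,0]]
Q^2 = (Q^1)² = [[2,1],[1,1]]
Q^5 = (Q^2)²·Q = [[8,5],[5,3]]
Q^10 = (Q^5)² = [[10,55],[55,34]]
Q^20 = (Q^10)² = [[44,50],[50,73]]
Q^41 = (Q^20)²·Q = [[16,12],[12,4]]
Q^83 = (Q^41)²·Q = [[8,5],[5,3]]
F_83 mod 79 = Q^83[0][1] = 5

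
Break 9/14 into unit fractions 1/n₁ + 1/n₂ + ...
1/2 + 1/7

Greedy algorithm:
9/14: ceiling(14/9) = 2, use 1/2
1/7: ceiling(7/1) = 7, use 1/7
Result: 9/14 = 1/2 + 1/7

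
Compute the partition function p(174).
397125074750

p(n) counts ways to write n as a sum of positive integers (order ignored).
Euler's pentagonal recurrence: p(k) = p(k-1) + p(k-2) - p(k-5) - p(k-7) + p(k-12) + p(k-15) - ... (offsets j(3j∓1)/2, signs ++--, p(0)=1, p(<0)=0).
DP table for k = 0..173: p(0)=1, p(1)=1, p(2)=2, p(3)=3, p(4)=5, p(5)=7, p(6)=11, p(7)=15, p(8)=22, p(9)=30, p(10)=42, p(11)=56, p(12)=77, p(13)=101, p(14)=135, p(15)=176, p(16)=231, p(17)=297, p(18)=385, p(19)=490, p(20)=627, p(21)=792, p(22)=1002, p(23)=1255, p(24)=1575, p(25)=1958, p(26)=2436, p(27)=3010, p(28)=3718, p(29)=4565, p(30)=5604, p(31)=6842, p(32)=8349, p(33)=10143, p(34)=12310, p(35)=14883, p(36)=17977, p(37)=21637, p(38)=26015, p(39)=31185, p(40)=37338, p(41)=44583, p(42)=53174, p(43)=63261, p(44)=75175, p(45)=89134, p(46)=105558, p(47)=124754, p(48)=147273, p(49)=173525, p(50)=204226, p(51)=239943, p(52)=281589, p(53)=329931, p(54)=386155, p(55)=451276, p(56)=526823, p(57)=614154, p(58)=715220, p(59)=831820, p(60)=966467, p(61)=1121505, p(62)=1300156, p(63)=1505499, p(64)=1741630, p(65)=2012558, p(66)=2323520, p(67)=2679689, p(68)=3087735, p(69)=3554345, p(70)=4087968, p(71)=4697205, p(72)=5392783, p(73)=6185689, p(74)=7089500, p(75)=8118264, p(76)=9289091, p(77)=10619863, p(78)=12132164, p(79)=13848650, p(80)=15796476, p(81)=18004327, p(82)=20506255, p(83)=23338469, p(84)=26543660, p(85)=30167357, p(86)=34262962, p(87)=38887673, p(88)=44108109, p(89)=49995925, p(90)=56634173, p(91)=64112359, p(92)=72533807, p(93)=82010177, p(94)=92669720, p(95)=104651419, p(96)=118114304, p(97)=133230930, p(98)=150198136, p(99)=169229875, p(100)=190569292, p(101)=214481126, p(102)=241265379, p(103)=271248950, p(104)=304801365, p(105)=342325709, p(106)=384276336, p(107)=431149389, p(108)=483502844, p(109)=541946240, p(110)=607163746, p(111)=679903203, p(112)=761002156, p(113)=851376628, p(114)=952050665, p(115)=1064144451, p(116)=1188908248, p(117)=1327710076, p(118)=1482074143, p(119)=1653668665, p(120)=1844349560, p(121)=2056148051, p(122)=2291320912, p(123)=2552338241, p(124)=2841940500, p(125)=3163127352, p(126)=3519222692, p(127)=3913864295, p(128)=4351078600, p(129)=4835271870, p(130)=5371315400, p(131)=5964539504, p(132)=6620830889, p(133)=7346629512, p(134)=8149040695, p(135)=9035836076, p(136)=10015581680, p(137)=11097645016, p(138)=12292341831, p(139)=13610949895, p(140)=15065878135, p(141)=16670689208, p(142)=18440293320, p(143)=20390982757, p(144)=22540654445, p(145)=24908858009, p(146)=27517052599, p(147)=30388671978, p(148)=33549419497, p(149)=37027355200, p(150)=40853235313, p(151)=45060624582, p(152)=49686288421, p(153)=54770336324, p(154)=60356673280, p(155)=66493182097, p(156)=73232243759, p(157)=80630964769, p(158)=88751778802, p(159)=97662728555, p(160)=107438159466, p(161)=118159068427, p(162)=129913904637, p(163)=142798995930, p(164)=156919475295, p(165)=172389800255, p(166)=189334822579, p(167)=207890420102, p(168)=228204732751, p(169)=250438925115, p(170)=274768617130, p(171)=301384802048, p(172)=330495499613, p(173)=362326859895.
Final step: p(174) = p(173) + p(172) - p(169) - p(167) + p(162) + p(159) - p(152) - p(148) + p(139) + p(134) - p(123) - p(117) + p(104) + p(97) - p(82) - p(74) + p(57) + p(48) - p(29) - p(19)
= 362326859895 + 330495499613 - 250438925115 - 207890420102 + 129913904637 + 97662728555 - 49686288421 - 33549419497 + 13610949895 + 8149040695 - 2552338241 - 1327710076 + 304801365 + 133230930 - 20506255 - 7089500 + 614154 + 147273 - 4565 - 490
= 397125074750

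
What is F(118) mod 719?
67

Matrix identity: Q^n = [[F_(n+1), F_n], [F_n, F_(n-1)]] with Q = [[1,1],[1,0]].
n = 118 = 1110110₂. Square-and-multiply, entries mod 719:
Q^1 = [[1,1],[1,0]]
Q^3 = (Q^1)²·Q = [[3,2],[2,1]]
Q^7 = (Q^3)²·Q = [[21,13],[13,8]]
Q^14 = (Q^7)² = [[610,377],[377,233]]
Q^29 = (Q^14)²·Q = [[157,144],[144,13]]
Q^59 = (Q^29)²·Q = [[122,88],[88,34]]
Q^118 = (Q^59)² = [[339,67],[67,272]]
F_118 mod 719 = Q^118[0][1] = 67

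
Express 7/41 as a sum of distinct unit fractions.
1/6 + 1/246

Greedy algorithm:
7/41: ceiling(41/7) = 6, use 1/6
1/246: ceiling(246/1) = 246, use 1/246
Result: 7/41 = 1/6 + 1/246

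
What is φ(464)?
224

464 = 2^4 × 29
φ(n) = n × ∏(1 - 1/p) for each prime p dividing n
φ(464) = 464 × (1 - 1/2) × (1 - 1/29) = 224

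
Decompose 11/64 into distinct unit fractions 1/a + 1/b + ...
1/6 + 1/192

Greedy algorithm:
11/64: ceiling(64/11) = 6, use 1/6
1/192: ceiling(192/1) = 192, use 1/192
Result: 11/64 = 1/6 + 1/192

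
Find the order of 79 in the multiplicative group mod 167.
166

167 is prime, so ord(79) divides φ(167) = 166.
Divisors of 166: 1, 2, 83, 166.
Repeated squaring: 79^1 ≡ 79, 79^2 ≡ 62, 79^4 ≡ 3, 79^8 ≡ 9, 79^16 ≡ 81, 79^32 ≡ 48, 79^64 ≡ 133, 79^128 ≡ 154 (mod 167).
Test 79^d mod 167 for each divisor d in increasing order:
79^1 ≡ 79
79^2 ≡ 62
79^83 = 79^64·79^16·79^2·79^1 ≡ 166
79^166 = 79^128·79^32·79^4·79^2 ≡ 1  ← first divisor giving 1
The order is 166.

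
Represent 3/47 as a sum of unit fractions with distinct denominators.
1/16 + 1/752

Greedy algorithm:
3/47: ceiling(47/3) = 16, use 1/16
1/752: ceiling(752/1) = 752, use 1/752
Result: 3/47 = 1/16 + 1/752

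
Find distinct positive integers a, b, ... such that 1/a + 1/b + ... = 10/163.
1/17 + 1/396 + 1/1097316

Greedy algorithm:
10/163: ceiling(163/10) = 17, use 1/17
7/2771: ceiling(2771/7) = 396, use 1/396
1/1097316: ceiling(1097316/1) = 1097316, use 1/1097316
Result: 10/163 = 1/17 + 1/396 + 1/1097316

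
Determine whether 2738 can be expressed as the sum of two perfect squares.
23² + 47² (a=23, b=47)

Factorization: 2738 = 2 × 37^2
By Fermat: n is sum of two squares iff every prime p ≡ 3 (mod 4) appears to even power.
All primes ≡ 3 (mod 4) appear to even power.
Search a = 0, 1, 2, … for 2738 - a² a perfect square: first hit at a = 23: 2738 - 529 = 2209 = 47².
2738 = 23² + 47² = 529 + 2209 ✓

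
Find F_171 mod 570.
224

Matrix identity: Q^n = [[F_(n+1), F_n], [F_n, F_(n-1)]] with Q = [[1,1],[1,0]].
n = 171 = 10101011₂. Square-and-multiply, entries mod 570:
Q^1 = [[1,1],[1,0]]
Q^2 = (Q^1)² = [[2,1],[1,1]]
Q^5 = (Q^2)²·Q = [[8,5],[5,3]]
Q^10 = (Q^5)² = [[89,55],[55,34]]
Q^21 = (Q^10)²·Q = [[41,116],[116,495]]
Q^42 = (Q^21)² = [[317,46],[46,271]]
Q^85 = (Q^42)²·Q = [[263,5],[5,258]]
Q^171 = (Q^85)²·Q = [[549,224],[224,325]]
F_171 mod 570 = Q^171[0][1] = 224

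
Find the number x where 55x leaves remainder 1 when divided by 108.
55

gcd(55, 108) = 1, so the inverse exists.
Extended Euclidean algorithm on (108, 55):
108 = 1 × 55 + 53  ⟹  53 = (1)·108 + (-1)·55
55 = 1 × 53 + 2  ⟹  2 = (-1)·108 + (2)·55
53 = 26 × 2 + 1  ⟹  1 = (27)·108 + (-53)·55
So (-53)·55 ≡ 1 (mod 108), i.e. 55^(-1) ≡ -53 ≡ 55 (mod 108).
Check: 55 × 55 = 3025 ≡ 1 (mod 108)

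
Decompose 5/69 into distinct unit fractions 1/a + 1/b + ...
1/14 + 1/966

Greedy algorithm:
5/69: ceiling(69/5) = 14, use 1/14
1/966: ceiling(966/1) = 966, use 1/966
Result: 5/69 = 1/14 + 1/966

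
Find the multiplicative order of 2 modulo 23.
11

23 is prime, so ord(2) divides φ(23) = 22.
Divisors of 22: 1, 2, 11, 22.
Repeated squaring: 2^1 ≡ 2, 2^2 ≡ 4, 2^4 ≡ 16, 2^8 ≡ 3, 2^16 ≡ 9 (mod 23).
Test 2^d mod 23 for each divisor d in increasing order:
2^1 ≡ 2
2^2 ≡ 4
2^11 = 2^8·2^2·2^1 ≡ 1  ← first divisor giving 1
The order is 11.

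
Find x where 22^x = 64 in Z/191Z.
86

Baby-step giant-step with step n = ⌈√191⌉ = 14.
Baby steps 22^j mod 191 (j:value) for j=0..13: 0:1, 1:22, 2:102, 3:143, 4:90, 5:70, 6:12, 7:73, 8:78, 9:188, 10:125, 11:76, 12:144, 13:112.
Giant-step multiplier: 22^(-14) ≡ 22^(190-14) = 22^176 ≡ 10 (mod 191).
Giant steps γ_i = 64·10^i mod 191: γ_0=64, γ_1=67, γ_2=97, γ_3=15, γ_4=150, γ_5=163, γ_6=102 (in table at j=2).
x = i·n + j = 6·14 + 2 = 86.
Check: 22^86 ≡ 64 (mod 191).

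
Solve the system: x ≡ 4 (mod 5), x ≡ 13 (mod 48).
109

Using Chinese Remainder Theorem:
M = 5 × 48 = 240
M1 = 48, M2 = 5
y1 = 48^(-1) mod 5 = 2
y2 = 5^(-1) mod 48 = 29
x = (4×48×2 + 13×5×29) mod 240 = 109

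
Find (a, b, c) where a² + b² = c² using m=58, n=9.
(3283, 1044, 3445)

Euclid's formula: a = m² - n², b = 2mn, c = m² + n²
m = 58, n = 9
a = 58² - 9² = 3364 - 81 = 3283
b = 2 × 58 × 9 = 1044
c = 58² + 9² = 3364 + 81 = 3445
Verification: 3283² + 1044² = 10778089 + 1089936 = 11868025 = 3445² ✓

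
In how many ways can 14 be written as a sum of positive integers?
135

p(n) counts ways to write n as a sum of positive integers (order ignored).
Euler's pentagonal recurrence: p(k) = p(k-1) + p(k-2) - p(k-5) - p(k-7) + p(k-12) + p(k-15) - ... (offsets j(3j∓1)/2, signs ++--, p(0)=1, p(<0)=0).
DP table for k = 0..13: p(0)=1, p(1)=1, p(2)=2, p(3)=3, p(4)=5, p(5)=7, p(6)=11, p(7)=15, p(8)=22, p(9)=30, p(10)=42, p(11)=56, p(12)=77, p(13)=101.
Final step: p(14) = p(13) + p(12) - p(9) - p(7) + p(2)
= 101 + 77 - 30 - 15 + 2
= 135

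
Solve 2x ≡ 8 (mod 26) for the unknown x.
x ≡ 4 (mod 13)

gcd(2, 26) = 2, which divides 8, so solutions exist.
Divide through by 2: x ≡ 4 (mod 13).
The coefficient of x is now 1, so x ≡ 4 (mod 13).
Check: 2 × 4 = 8 ≡ 8 (mod 26).
x ≡ 4 (mod 13), giving 2 solutions mod 26.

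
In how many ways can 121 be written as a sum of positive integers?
2056148051

p(n) counts ways to write n as a sum of positive integers (order ignored).
Euler's pentagonal recurrence: p(k) = p(k-1) + p(k-2) - p(k-5) - p(k-7) + p(k-12) + p(k-15) - ... (offsets j(3j∓1)/2, signs ++--, p(0)=1, p(<0)=0).
DP table for k = 0..120: p(0)=1, p(1)=1, p(2)=2, p(3)=3, p(4)=5, p(5)=7, p(6)=11, p(7)=15, p(8)=22, p(9)=30, p(10)=42, p(11)=56, p(12)=77, p(13)=101, p(14)=135, p(15)=176, p(16)=231, p(17)=297, p(18)=385, p(19)=490, p(20)=627, p(21)=792, p(22)=1002, p(23)=1255, p(24)=1575, p(25)=1958, p(26)=2436, p(27)=3010, p(28)=3718, p(29)=4565, p(30)=5604, p(31)=6842, p(32)=8349, p(33)=10143, p(34)=12310, p(35)=14883, p(36)=17977, p(37)=21637, p(38)=26015, p(39)=31185, p(40)=37338, p(41)=44583, p(42)=53174, p(43)=63261, p(44)=75175, p(45)=89134, p(46)=105558, p(47)=124754, p(48)=147273, p(49)=173525, p(50)=204226, p(51)=239943, p(52)=281589, p(53)=329931, p(54)=386155, p(55)=451276, p(56)=526823, p(57)=614154, p(58)=715220, p(59)=831820, p(60)=966467, p(61)=1121505, p(62)=1300156, p(63)=1505499, p(64)=1741630, p(65)=2012558, p(66)=2323520, p(67)=2679689, p(68)=3087735, p(69)=3554345, p(70)=4087968, p(71)=4697205, p(72)=5392783, p(73)=6185689, p(74)=7089500, p(75)=8118264, p(76)=9289091, p(77)=10619863, p(78)=12132164, p(79)=13848650, p(80)=15796476, p(81)=18004327, p(82)=20506255, p(83)=23338469, p(84)=26543660, p(85)=30167357, p(86)=34262962, p(87)=38887673, p(88)=44108109, p(89)=49995925, p(90)=56634173, p(91)=64112359, p(92)=72533807, p(93)=82010177, p(94)=92669720, p(95)=104651419, p(96)=118114304, p(97)=133230930, p(98)=150198136, p(99)=169229875, p(100)=190569292, p(101)=214481126, p(102)=241265379, p(103)=271248950, p(104)=304801365, p(105)=342325709, p(106)=384276336, p(107)=431149389, p(108)=483502844, p(109)=541946240, p(110)=607163746, p(111)=679903203, p(112)=761002156, p(113)=851376628, p(114)=952050665, p(115)=1064144451, p(116)=1188908248, p(117)=1327710076, p(118)=1482074143, p(119)=1653668665, p(120)=1844349560.
Final step: p(121) = p(120) + p(119) - p(116) - p(114) + p(109) + p(106) - p(99) - p(95) + p(86) + p(81) - p(70) - p(64) + p(51) + p(44) - p(29) - p(21) + p(4)
= 1844349560 + 1653668665 - 1188908248 - 952050665 + 541946240 + 384276336 - 169229875 - 104651419 + 34262962 + 18004327 - 4087968 - 1741630 + 239943 + 75175 - 4565 - 792 + 5
= 2056148051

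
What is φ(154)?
60

154 = 2 × 7 × 11
φ(n) = n × ∏(1 - 1/p) for each prime p dividing n
φ(154) = 154 × (1 - 1/2) × (1 - 1/7) × (1 - 1/11) = 60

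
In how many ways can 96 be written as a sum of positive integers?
118114304

p(n) counts ways to write n as a sum of positive integers (order ignored).
Euler's pentagonal recurrence: p(k) = p(k-1) + p(k-2) - p(k-5) - p(k-7) + p(k-12) + p(k-15) - ... (offsets j(3j∓1)/2, signs ++--, p(0)=1, p(<0)=0).
DP table for k = 0..95: p(0)=1, p(1)=1, p(2)=2, p(3)=3, p(4)=5, p(5)=7, p(6)=11, p(7)=15, p(8)=22, p(9)=30, p(10)=42, p(11)=56, p(12)=77, p(13)=101, p(14)=135, p(15)=176, p(16)=231, p(17)=297, p(18)=385, p(19)=490, p(20)=627, p(21)=792, p(22)=1002, p(23)=1255, p(24)=1575, p(25)=1958, p(26)=2436, p(27)=3010, p(28)=3718, p(29)=4565, p(30)=5604, p(31)=6842, p(32)=8349, p(33)=10143, p(34)=12310, p(35)=14883, p(36)=17977, p(37)=21637, p(38)=26015, p(39)=31185, p(40)=37338, p(41)=44583, p(42)=53174, p(43)=63261, p(44)=75175, p(45)=89134, p(46)=105558, p(47)=124754, p(48)=147273, p(49)=173525, p(50)=204226, p(51)=239943, p(52)=281589, p(53)=329931, p(54)=386155, p(55)=451276, p(56)=526823, p(57)=614154, p(58)=715220, p(59)=831820, p(60)=966467, p(61)=1121505, p(62)=1300156, p(63)=1505499, p(64)=1741630, p(65)=2012558, p(66)=2323520, p(67)=2679689, p(68)=3087735, p(69)=3554345, p(70)=4087968, p(71)=4697205, p(72)=5392783, p(73)=6185689, p(74)=7089500, p(75)=8118264, p(76)=9289091, p(77)=10619863, p(78)=12132164, p(79)=13848650, p(80)=15796476, p(81)=18004327, p(82)=20506255, p(83)=23338469, p(84)=26543660, p(85)=30167357, p(86)=34262962, p(87)=38887673, p(88)=44108109, p(89)=49995925, p(90)=56634173, p(91)=64112359, p(92)=72533807, p(93)=82010177, p(94)=92669720, p(95)=104651419.
Final step: p(96) = p(95) + p(94) - p(91) - p(89) + p(84) + p(81) - p(74) - p(70) + p(61) + p(56) - p(45) - p(39) + p(26) + p(19) - p(4)
= 104651419 + 92669720 - 64112359 - 49995925 + 26543660 + 18004327 - 7089500 - 4087968 + 1121505 + 526823 - 89134 - 31185 + 2436 + 490 - 5
= 118114304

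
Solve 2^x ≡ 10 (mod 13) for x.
10

Baby-step giant-step with step n = ⌈√13⌉ = 4.
Baby steps 2^j mod 13 (j:value) for j=0..3: 0:1, 1:2, 2:4, 3:8.
Giant-step multiplier: 2^(-4) ≡ 2^(12-4) = 2^8 ≡ 9 (mod 13).
Giant steps γ_i = 10·9^i mod 13: γ_0=10, γ_1=12, γ_2=4 (in table at j=2).
x = i·n + j = 2·4 + 2 = 10.
Check: 2^10 ≡ 10 (mod 13).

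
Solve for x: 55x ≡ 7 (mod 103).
x ≡ 2 (mod 103)

gcd(55, 103) = 1, which divides 7, so solutions exist.
Find 55^(-1) mod 103 by the extended Euclidean algorithm:
103 = 1 × 55 + 48  ⟹  48 = (1)·103 + (-1)·55
55 = 1 × 48 + 7  ⟹  7 = (-1)·103 + (2)·55
48 = 6 × 7 + 6  ⟹  6 = (7)·103 + (-13)·55
7 = 1 × 6 + 1  ⟹  1 = (-8)·103 + (15)·55
So (15)·55 ≡ 1 (mod 103), i.e. 55^(-1) ≡ 15 (mod 103).
x ≡ 15 × 7 = 105 ≡ 2 (mod 103).
Check: 55 × 2 = 110 ≡ 7 (mod 103).
Unique solution: x ≡ 2 (mod 103)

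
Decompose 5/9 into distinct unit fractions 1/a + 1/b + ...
1/2 + 1/18

Greedy algorithm:
5/9: ceiling(9/5) = 2, use 1/2
1/18: ceiling(18/1) = 18, use 1/18
Result: 5/9 = 1/2 + 1/18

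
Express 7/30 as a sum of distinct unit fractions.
1/5 + 1/30

Greedy algorithm:
7/30: ceiling(30/7) = 5, use 1/5
1/30: ceiling(30/1) = 30, use 1/30
Result: 7/30 = 1/5 + 1/30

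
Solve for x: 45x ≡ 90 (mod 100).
x ≡ 2 (mod 20)

gcd(45, 100) = 5, which divides 90, so solutions exist.
Divide through by 5: 9x ≡ 18 (mod 20).
Find 9^(-1) mod 20 by the extended Euclidean algorithm:
20 = 2 × 9 + 2  ⟹  2 = (1)·20 + (-2)·9
9 = 4 × 2 + 1  ⟹  1 = (-4)·20 + (9)·9
So (9)·9 ≡ 1 (mod 20), i.e. 9^(-1) ≡ 9 (mod 20).
x ≡ 9 × 18 = 162 ≡ 2 (mod 20).
Check: 45 × 2 = 90 ≡ 90 (mod 100).
x ≡ 2 (mod 20), giving 5 solutions mod 100.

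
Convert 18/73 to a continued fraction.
[0; 4, 18]

Euclidean algorithm steps:
18 = 0 × 73 + 18
73 = 4 × 18 + 1
18 = 18 × 1 + 0
Continued fraction: [0; 4, 18]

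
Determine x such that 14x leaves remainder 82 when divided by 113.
x ≡ 22 (mod 113)

gcd(14, 113) = 1, which divides 82, so solutions exist.
Find 14^(-1) mod 113 by the extended Euclidean algorithm:
113 = 8 × 14 + 1  ⟹  1 = (1)·113 + (-8)·14
So (-8)·14 ≡ 1 (mod 113), i.e. 14^(-1) ≡ -8 ≡ 105 (mod 113).
x ≡ 105 × 82 = 8610 ≡ 22 (mod 113).
Check: 14 × 22 = 308 ≡ 82 (mod 113).
Unique solution: x ≡ 22 (mod 113)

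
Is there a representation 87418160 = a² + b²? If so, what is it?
Not possible

Factorization: 87418160 = 2^4 × 5 × 103^3
By Fermat: n is sum of two squares iff every prime p ≡ 3 (mod 4) appears to even power.
Prime(s) ≡ 3 (mod 4) with odd exponent: [(103, 3)]
Therefore 87418160 cannot be expressed as a² + b².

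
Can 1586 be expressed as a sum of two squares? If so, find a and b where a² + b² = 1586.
19² + 35² (a=19, b=35)

Factorization: 1586 = 2 × 13 × 61
By Fermat: n is sum of two squares iff every prime p ≡ 3 (mod 4) appears to even power.
All primes ≡ 3 (mod 4) appear to even power.
Search a = 0, 1, 2, … for 1586 - a² a perfect square: first hit at a = 19: 1586 - 361 = 1225 = 35².
1586 = 19² + 35² = 361 + 1225 ✓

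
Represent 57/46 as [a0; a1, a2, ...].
[1; 4, 5, 2]

Euclidean algorithm steps:
57 = 1 × 46 + 11
46 = 4 × 11 + 2
11 = 5 × 2 + 1
2 = 2 × 1 + 0
Continued fraction: [1; 4, 5, 2]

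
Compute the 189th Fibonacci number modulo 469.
261

Matrix identity: Q^n = [[F_(n+1), F_n], [F_n, F_(n-1)]] with Q = [[1,1],[1,0]].
n = 189 = 10111101₂. Square-and-multiply, entries mod 469:
Q^1 = [[1,1],[1,0]]
Q^2 = (Q^1)² = [[2,1],[1,1]]
Q^5 = (Q^2)²·Q = [[8,5],[5,3]]
Q^11 = (Q^5)²·Q = [[144,89],[89,55]]
Q^23 = (Q^11)²·Q = [[406,48],[48,358]]
Q^47 = (Q^23)²·Q = [[266,176],[176,90]]
Q^94 = (Q^47)² = [[428,279],[279,149]]
Q^189 = (Q^94)²·Q = [[377,261],[261,116]]
F_189 mod 469 = Q^189[0][1] = 261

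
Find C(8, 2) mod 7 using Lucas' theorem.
0

Using Lucas' theorem:
Write n=8 and k=2 in base 7:
n in base 7: [1, 1]
k in base 7: [0, 2]
C(8,2) mod 7 = ∏ C(n_i, k_i) mod 7
Digit binomials (mod 7): C(1,0) = 1; C(1,2) = 0 (k_i > n_i)
Product: 1 × 0 = 0 ≡ 0 (mod 7)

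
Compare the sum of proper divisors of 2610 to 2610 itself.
abundant

Proper divisors of 2610: sum = 1 + 2 + 3 + 5 + 6 + 9 + 10 + 15 + ... + 435 + 522 + 870 + 1305 (23 divisors) = 4410
Since 4410 > 2610, 2610 is abundant.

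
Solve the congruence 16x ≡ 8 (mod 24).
x ≡ 2 (mod 3)

gcd(16, 24) = 8, which divides 8, so solutions exist.
Divide through by 8: 2x ≡ 1 (mod 3).
Find 2^(-1) mod 3 by the extended Euclidean algorithm:
3 = 1 × 2 + 1  ⟹  1 = (1)·3 + (-1)·2
So (-1)·2 ≡ 1 (mod 3), i.e. 2^(-1) ≡ -1 ≡ 2 (mod 3).
x ≡ 2 × 1 = 2 ≡ 2 (mod 3).
Check: 16 × 2 = 32 ≡ 8 (mod 24).
x ≡ 2 (mod 3), giving 8 solutions mod 24.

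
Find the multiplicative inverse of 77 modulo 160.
133

gcd(77, 160) = 1, so the inverse exists.
Extended Euclidean algorithm on (160, 77):
160 = 2 × 77 + 6  ⟹  6 = (1)·160 + (-2)·77
77 = 12 × 6 + 5  ⟹  5 = (-12)·160 + (25)·77
6 = 1 × 5 + 1  ⟹  1 = (13)·160 + (-27)·77
So (-27)·77 ≡ 1 (mod 160), i.e. 77^(-1) ≡ -27 ≡ 133 (mod 160).
Check: 77 × 133 = 10241 ≡ 1 (mod 160)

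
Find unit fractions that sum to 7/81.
1/12 + 1/324

Greedy algorithm:
7/81: ceiling(81/7) = 12, use 1/12
1/324: ceiling(324/1) = 324, use 1/324
Result: 7/81 = 1/12 + 1/324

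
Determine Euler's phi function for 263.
262

263 = 263
φ(n) = n × ∏(1 - 1/p) for each prime p dividing n
φ(263) = 263 × (1 - 1/263) = 262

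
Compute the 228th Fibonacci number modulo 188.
144

Matrix identity: Q^n = [[F_(n+1), F_n], [F_n, F_(n-1)]] with Q = [[1,1],[1,0]].
n = 228 = 11100100₂. Square-and-multiply, entries mod 188:
Q^1 = [[1,1],[1,0]]
Q^3 = (Q^1)²·Q = [[3,2],[2,1]]
Q^7 = (Q^3)²·Q = [[21,13],[13,8]]
Q^14 = (Q^7)² = [[46,1],[1,45]]
Q^28 = (Q^14)² = [[49,91],[91,146]]
Q^57 = (Q^28)²·Q = [[39,154],[154,73]]
Q^114 = (Q^57)² = [[45,140],[140,93]]
Q^228 = (Q^114)² = [[5,144],[144,49]]
F_228 mod 188 = Q^228[0][1] = 144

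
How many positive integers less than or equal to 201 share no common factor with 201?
132

201 = 3 × 67
φ(n) = n × ∏(1 - 1/p) for each prime p dividing n
φ(201) = 201 × (1 - 1/3) × (1 - 1/67) = 132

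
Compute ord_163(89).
162

163 is prime, so ord(89) divides φ(163) = 162.
Divisors of 162: 1, 2, 3, 6, 9, 18, 27, 54, 81, 162.
Repeated squaring: 89^1 ≡ 89, 89^2 ≡ 97, 89^4 ≡ 118, 89^8 ≡ 69, 89^16 ≡ 34, 89^32 ≡ 15, 89^64 ≡ 62, 89^128 ≡ 95 (mod 163).
Test 89^d mod 163 for each divisor d in increasing order:
89^1 ≡ 89
89^2 ≡ 97
89^3 = 89^2·89^1 ≡ 157
89^6 = 89^4·89^2 ≡ 36
89^9 = 89^8·89^1 ≡ 110
89^18 = 89^16·89^2 ≡ 38
89^27 = 89^16·89^8·89^2·89^1 ≡ 105
89^54 = 89^32·89^16·89^4·89^2 ≡ 104
89^81 = 89^64·89^16·89^1 ≡ 162
89^162 = 89^128·89^32·89^2 ≡ 1  ← first divisor giving 1
The order is 162.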